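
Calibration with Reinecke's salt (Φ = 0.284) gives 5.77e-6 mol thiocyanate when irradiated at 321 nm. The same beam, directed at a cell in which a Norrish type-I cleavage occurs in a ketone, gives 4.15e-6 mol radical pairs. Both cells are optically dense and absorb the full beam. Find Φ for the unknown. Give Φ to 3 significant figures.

Photons absorbed by the actinometer: 5.77e-6 / 0.284 = 2.032e-5 mol.
Φ(unknown) = 4.15e-6 / 2.032e-5 = 0.204.

Φ = 0.204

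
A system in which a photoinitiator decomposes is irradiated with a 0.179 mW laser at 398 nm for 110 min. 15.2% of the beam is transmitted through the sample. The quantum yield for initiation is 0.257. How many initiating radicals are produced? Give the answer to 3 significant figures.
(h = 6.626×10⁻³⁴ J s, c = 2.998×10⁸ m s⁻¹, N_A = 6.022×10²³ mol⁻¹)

5.16×10¹⁷ initiating radicals

Photon energy at 398 nm: hc/λ = (6.626×10⁻³⁴)(2.998×10⁸)/(398×10⁻⁹) = 4.991×10⁻¹⁹ J.
Energy delivered: (0.179 mW)(6600 s) = 1.181 J.
Photons incident: 1.181 / 4.991×10⁻¹⁹ = 2.366×10¹⁸, i.e. 2.366×10¹⁸/6.022×10²³ = 3.929×10⁻⁶ mol.
Fraction absorbed: 1 − 15.2/100 = 0.8480.
Photons absorbed: 0.8480 × 3.929×10⁻⁶ = 3.332×10⁻⁶ mol.
Product: Φ × n_abs = 0.257 × 3.332×10⁻⁶ = 8.563×10⁻⁷ mol.
As a count: 8.563×10⁻⁷ × 6.022×10²³ = 5.16×10¹⁷.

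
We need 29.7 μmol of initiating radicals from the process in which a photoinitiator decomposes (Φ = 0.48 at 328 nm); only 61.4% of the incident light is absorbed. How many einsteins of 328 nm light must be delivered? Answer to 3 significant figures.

1.01e-4 einstein

Product: 29.7 μmol = 2.97e-5 mol.
Photons that must be absorbed: 2.97e-5 / 0.48 = 6.188e-5 mol.
Incident photons needed: 6.188e-5 / 0.614 = 1.008e-4 mol.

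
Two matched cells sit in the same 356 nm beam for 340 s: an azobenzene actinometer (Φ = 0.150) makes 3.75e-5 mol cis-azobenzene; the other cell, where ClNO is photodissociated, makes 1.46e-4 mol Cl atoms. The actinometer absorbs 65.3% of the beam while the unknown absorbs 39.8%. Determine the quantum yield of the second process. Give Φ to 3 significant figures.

Φ = 0.958

Photons absorbed by the actinometer: 3.75e-5 / 0.150 = 2.500e-4 mol.
Incident flux: 2.500e-4 / 0.653 = 3.828e-4 einstein.
Absorbed by unknown: 0.398 × 3.828e-4 = 1.524e-4 mol.
Φ(unknown) = 1.46e-4 / 1.524e-4 = 0.958.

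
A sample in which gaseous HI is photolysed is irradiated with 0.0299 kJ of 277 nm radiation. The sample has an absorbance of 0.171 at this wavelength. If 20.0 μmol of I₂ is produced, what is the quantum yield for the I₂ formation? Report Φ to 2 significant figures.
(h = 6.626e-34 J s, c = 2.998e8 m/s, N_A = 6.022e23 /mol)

Product: 20.0 μmol = 2.00e-5 mol.
Photon energy at 277 nm: hc/λ = (6.626e-34)(2.998e8)/(277e-9) = 7.171e-19 J.
Incident energy: 0.0299 kJ = 29.9 J.
Photons incident: 29.9 / 7.171e-19 = 4.170e19, i.e. 4.170e19/6.022e23 = 6.925e-5 mol.
Fraction absorbed: 1 − 10^(−0.171) = 0.3255.
Photons absorbed: 0.3255 × 6.925e-5 = 2.254e-5 mol.
Φ = 2.00e-5 mol / 2.254e-5 mol photons = 0.89.

Φ = 0.89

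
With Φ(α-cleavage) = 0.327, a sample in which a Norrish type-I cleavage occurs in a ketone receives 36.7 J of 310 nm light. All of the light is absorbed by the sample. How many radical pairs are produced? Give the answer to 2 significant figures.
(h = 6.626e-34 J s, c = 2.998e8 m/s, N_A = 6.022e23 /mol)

1.9e19 radical pairs

Photon energy at 310 nm: hc/λ = (6.626e-34)(2.998e8)/(310e-9) = 6.408e-19 J.
Photons incident: 36.7 / 6.408e-19 = 5.727e19, i.e. 5.727e19/6.022e23 = 9.510e-5 mol.
Product: Φ × n_abs = 0.327 × 9.510e-5 = 3.110e-5 mol.
As a count: 3.110e-5 × 6.022e23 = 1.9e19.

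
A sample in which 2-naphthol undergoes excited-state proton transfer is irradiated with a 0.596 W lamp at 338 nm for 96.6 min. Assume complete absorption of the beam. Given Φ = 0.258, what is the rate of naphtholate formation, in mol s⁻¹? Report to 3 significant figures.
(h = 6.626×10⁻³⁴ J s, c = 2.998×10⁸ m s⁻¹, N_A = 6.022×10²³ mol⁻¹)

4.34×10⁻⁷ mol s⁻¹

Photon energy at 338 nm: hc/λ = (6.626×10⁻³⁴)(2.998×10⁸)/(338×10⁻⁹) = 5.877×10⁻¹⁹ J.
Energy delivered: (0.596 W)(5796 s) = 3454 J.
Photons incident: 3454 / 5.877×10⁻¹⁹ = 5.877×10²¹, i.e. 5.877×10²¹/6.022×10²³ = 0.009759 mol.
Product formed: 0.258 × 0.009759 = 0.002518 mol.
Rate: 0.002518 / 5796 s = 4.34×10⁻⁷ mol s⁻¹.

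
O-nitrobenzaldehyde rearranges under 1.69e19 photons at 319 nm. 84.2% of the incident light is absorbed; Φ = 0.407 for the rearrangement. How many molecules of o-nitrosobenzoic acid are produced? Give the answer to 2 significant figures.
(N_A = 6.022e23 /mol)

Moles of photons: 1.69e19 / 6.022e23 = 2.806e-5 mol.
Photons absorbed: 0.842 × 2.806e-5 = 2.363e-5 mol.
Product: Φ × n_abs = 0.407 × 2.363e-5 = 9.617e-6 mol.
As a count: 9.617e-6 × 6.022e23 = 5.8e18.

5.8e18 molecules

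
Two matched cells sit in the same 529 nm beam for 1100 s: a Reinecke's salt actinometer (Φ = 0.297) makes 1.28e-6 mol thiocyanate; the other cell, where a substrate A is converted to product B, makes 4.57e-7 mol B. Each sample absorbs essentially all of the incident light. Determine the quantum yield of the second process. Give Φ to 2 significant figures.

Photons absorbed by the actinometer: 1.28e-6 / 0.297 = 4.310e-6 mol.
Φ(unknown) = 4.57e-7 / 4.310e-6 = 0.11.

Φ = 0.11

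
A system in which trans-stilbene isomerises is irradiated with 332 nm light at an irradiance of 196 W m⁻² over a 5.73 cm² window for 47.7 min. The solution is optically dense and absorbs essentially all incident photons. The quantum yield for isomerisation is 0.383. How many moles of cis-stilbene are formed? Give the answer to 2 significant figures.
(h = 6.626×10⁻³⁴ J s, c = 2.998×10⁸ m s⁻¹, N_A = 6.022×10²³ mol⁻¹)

3.4×10⁻⁴ mol

Photon energy at 332 nm: hc/λ = (6.626×10⁻³⁴)(2.998×10⁸)/(332×10⁻⁹) = 5.983×10⁻¹⁹ J.
Energy delivered: (196 W m⁻²)(5.73×10⁻⁴ m²)(2862 s) = 321.4 J.
Photons incident: 321.4 / 5.983×10⁻¹⁹ = 5.372×10²⁰, i.e. 5.372×10²⁰/6.022×10²³ = 8.921×10⁻⁴ mol.
Product: Φ × n_abs = 0.383 × 8.921×10⁻⁴ = 3.417×10⁻⁴ mol.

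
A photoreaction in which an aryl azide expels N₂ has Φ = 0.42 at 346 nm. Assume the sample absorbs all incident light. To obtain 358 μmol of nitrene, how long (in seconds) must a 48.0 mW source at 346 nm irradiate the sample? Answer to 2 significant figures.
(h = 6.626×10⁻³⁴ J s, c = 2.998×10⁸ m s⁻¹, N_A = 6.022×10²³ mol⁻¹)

t ≈ 6100 s

Product: 358 μmol = 3.58×10⁻⁴ mol.
Photons that must be absorbed: 3.58×10⁻⁴ / 0.42 = 8.524×10⁻⁴ mol.
Photon energy: hc/λ = 5.741×10⁻¹⁹ J; per mole, 3.457×10⁵ J mol⁻¹.
Energy required: 8.524×10⁻⁴ × 3.457×10⁵ = 294.7 J.
Time: 294.7 J / 0.048 W = 6100 s.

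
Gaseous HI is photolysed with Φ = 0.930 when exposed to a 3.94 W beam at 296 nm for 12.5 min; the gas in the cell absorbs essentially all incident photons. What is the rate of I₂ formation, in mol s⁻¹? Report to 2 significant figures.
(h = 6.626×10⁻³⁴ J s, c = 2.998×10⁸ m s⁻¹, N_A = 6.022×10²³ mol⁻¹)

Photon energy at 296 nm: hc/λ = (6.626×10⁻³⁴)(2.998×10⁸)/(296×10⁻⁹) = 6.711×10⁻¹⁹ J.
Energy delivered: (3.94 W)(750 s) = 2955 J.
Photons incident: 2955 / 6.711×10⁻¹⁹ = 4.403×10²¹, i.e. 4.403×10²¹/6.022×10²³ = 0.007312 mol.
Product formed: 0.930 × 0.007312 = 0.006800 mol.
Rate: 0.006800 / 750 s = 9.1×10⁻⁶ mol s⁻¹.

9.1×10⁻⁶ mol s⁻¹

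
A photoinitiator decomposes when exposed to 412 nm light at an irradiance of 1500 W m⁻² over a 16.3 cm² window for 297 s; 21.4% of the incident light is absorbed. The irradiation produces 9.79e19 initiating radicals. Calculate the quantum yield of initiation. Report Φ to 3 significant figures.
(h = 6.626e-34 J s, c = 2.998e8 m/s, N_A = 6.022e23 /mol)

Product: 9.79e19 / 6.022e23 = 1.626e-4 mol.
Photon energy at 412 nm: hc/λ = (6.626e-34)(2.998e8)/(412e-9) = 4.822e-19 J.
Energy delivered: (1500 W m⁻²)(16.3e-4 m²)(297 s) = 726.2 J.
Photons incident: 726.2 / 4.822e-19 = 1.506e21, i.e. 1.506e21/6.022e23 = 0.002501 mol.
Photons absorbed: 0.214 × 0.002501 = 5.352e-4 mol.
Φ = 1.626e-4 mol / 5.352e-4 mol photons = 0.304.

Φ = 0.304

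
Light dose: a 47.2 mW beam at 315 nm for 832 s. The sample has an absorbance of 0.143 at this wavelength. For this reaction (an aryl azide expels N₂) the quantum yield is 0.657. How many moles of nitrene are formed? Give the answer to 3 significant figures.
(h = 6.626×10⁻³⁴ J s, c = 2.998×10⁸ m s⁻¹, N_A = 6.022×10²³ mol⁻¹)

1.91×10⁻⁵ mol

Photon energy at 315 nm: hc/λ = (6.626×10⁻³⁴)(2.998×10⁸)/(315×10⁻⁹) = 6.306×10⁻¹⁹ J.
Energy delivered: (47.2 mW)(832 s) = 39.27 J.
Photons incident: 39.27 / 6.306×10⁻¹⁹ = 6.227×10¹⁹, i.e. 6.227×10¹⁹/6.022×10²³ = 1.034×10⁻⁴ mol.
Fraction absorbed: 1 − 10^(−0.143) = 0.2806.
Photons absorbed: 0.2806 × 1.034×10⁻⁴ = 2.901×10⁻⁵ mol.
Product: Φ × n_abs = 0.657 × 2.901×10⁻⁵ = 1.906×10⁻⁵ mol.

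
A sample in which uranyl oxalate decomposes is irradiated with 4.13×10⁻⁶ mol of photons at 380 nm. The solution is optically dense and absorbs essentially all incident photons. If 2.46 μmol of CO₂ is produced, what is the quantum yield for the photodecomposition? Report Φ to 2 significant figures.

Φ = 0.60

Product: 2.46 μmol = 2.46×10⁻⁶ mol.
Φ = 2.46×10⁻⁶ mol / 4.13×10⁻⁶ mol photons = 0.60.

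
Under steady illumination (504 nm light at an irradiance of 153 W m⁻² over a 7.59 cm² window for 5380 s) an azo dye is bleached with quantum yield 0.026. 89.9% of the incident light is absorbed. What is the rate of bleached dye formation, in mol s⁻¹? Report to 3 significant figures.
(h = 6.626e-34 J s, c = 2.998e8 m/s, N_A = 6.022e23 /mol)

1.14e-8 mol s⁻¹

Photon energy at 504 nm: hc/λ = (6.626e-34)(2.998e8)/(504e-9) = 3.941e-19 J.
Energy delivered: (153 W m⁻²)(7.59e-4 m²)(5380 s) = 624.8 J.
Photons incident: 624.8 / 3.941e-19 = 1.585e21, i.e. 1.585e21/6.022e23 = 0.002632 mol.
Photons absorbed: 0.899 × 0.002632 = 0.002366 mol.
Product formed: 0.026 × 0.002366 = 6.152e-5 mol.
Rate: 6.152e-5 / 5380 s = 1.14e-8 mol s⁻¹.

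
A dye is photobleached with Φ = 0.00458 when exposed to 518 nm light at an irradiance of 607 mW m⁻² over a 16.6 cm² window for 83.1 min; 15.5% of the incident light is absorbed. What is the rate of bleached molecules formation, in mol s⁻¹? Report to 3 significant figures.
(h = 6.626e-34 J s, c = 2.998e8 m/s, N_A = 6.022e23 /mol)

3.10e-12 mol s⁻¹

Photon energy at 518 nm: hc/λ = (6.626e-34)(2.998e8)/(518e-9) = 3.835e-19 J.
Energy delivered: (607 mW m⁻²)(16.6e-4 m²)(4986 s) = 5.024 J.
Photons incident: 5.024 / 3.835e-19 = 1.310e19, i.e. 1.310e19/6.022e23 = 2.175e-5 mol.
Photons absorbed: 0.155 × 2.175e-5 = 3.371e-6 mol.
Product formed: 0.00458 × 3.371e-6 = 1.544e-8 mol.
Rate: 1.544e-8 / 4986 s = 3.10e-12 mol s⁻¹.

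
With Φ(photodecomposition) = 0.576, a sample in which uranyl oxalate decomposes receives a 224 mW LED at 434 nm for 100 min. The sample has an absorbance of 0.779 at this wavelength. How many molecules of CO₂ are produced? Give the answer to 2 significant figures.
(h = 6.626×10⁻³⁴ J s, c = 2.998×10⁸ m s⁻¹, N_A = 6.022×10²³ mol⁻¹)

Photon energy at 434 nm: hc/λ = (6.626×10⁻³⁴)(2.998×10⁸)/(434×10⁻⁹) = 4.577×10⁻¹⁹ J.
Energy delivered: (224 mW)(6000 s) = 1344 J.
Photons incident: 1344 / 4.577×10⁻¹⁹ = 2.936×10²¹, i.e. 2.936×10²¹/6.022×10²³ = 0.004875 mol.
Fraction absorbed: 1 − 10^(−0.779) = 0.8337.
Photons absorbed: 0.8337 × 0.004875 = 0.004064 mol.
Product: Φ × n_abs = 0.576 × 0.004064 = 0.002341 mol.
As a count: 0.002341 × 6.022×10²³ = 1.4×10²¹.

1.4×10²¹ molecules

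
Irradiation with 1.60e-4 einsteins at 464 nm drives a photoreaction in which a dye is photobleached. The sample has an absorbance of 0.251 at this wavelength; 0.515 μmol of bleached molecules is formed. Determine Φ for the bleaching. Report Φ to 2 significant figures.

Product: 0.515 μmol = 5.15e-7 mol.
Fraction absorbed: 1 − 10^(−0.251) = 0.4390.
Photons absorbed: 0.4390 × 1.60e-4 = 7.024e-5 mol.
Φ = 5.15e-7 mol / 7.024e-5 mol photons = 0.0073.

Φ = 0.0073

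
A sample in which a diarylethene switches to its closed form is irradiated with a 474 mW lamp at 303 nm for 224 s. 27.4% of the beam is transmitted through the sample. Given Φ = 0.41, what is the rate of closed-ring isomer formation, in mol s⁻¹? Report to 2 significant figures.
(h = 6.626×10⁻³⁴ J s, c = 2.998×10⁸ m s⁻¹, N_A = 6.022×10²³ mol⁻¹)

Photon energy at 303 nm: hc/λ = (6.626×10⁻³⁴)(2.998×10⁸)/(303×10⁻⁹) = 6.556×10⁻¹⁹ J.
Energy delivered: (474 mW)(224 s) = 106.2 J.
Photons incident: 106.2 / 6.556×10⁻¹⁹ = 1.620×10²⁰, i.e. 1.620×10²⁰/6.022×10²³ = 2.690×10⁻⁴ mol.
Fraction absorbed: 1 − 27.4/100 = 0.7260.
Photons absorbed: 0.7260 × 2.690×10⁻⁴ = 1.953×10⁻⁴ mol.
Product formed: 0.41 × 1.953×10⁻⁴ = 8.007×10⁻⁵ mol.
Rate: 8.007×10⁻⁵ / 224 s = 3.6×10⁻⁷ mol s⁻¹.

3.6×10⁻⁷ mol s⁻¹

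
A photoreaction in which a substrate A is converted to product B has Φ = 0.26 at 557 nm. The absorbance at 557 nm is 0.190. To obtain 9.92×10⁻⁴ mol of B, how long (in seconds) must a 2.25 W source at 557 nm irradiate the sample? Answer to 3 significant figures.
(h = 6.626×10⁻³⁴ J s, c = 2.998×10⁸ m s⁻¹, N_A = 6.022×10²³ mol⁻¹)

t ≈ 1030 s

Photons that must be absorbed: 9.92×10⁻⁴ / 0.26 = 0.003815 mol.
Fraction absorbed: 1 − 10^(−0.190) = 0.3543.
Incident photons needed: 0.003815 / 0.3543 = 0.01077 mol.
Photon energy: hc/λ = 3.566×10⁻¹⁹ J; per mole, 2.147×10⁵ J mol⁻¹.
Energy required: 0.01077 × 2.147×10⁵ = 2312 J.
Time: 2312 J / 2.25 W = 1030 s.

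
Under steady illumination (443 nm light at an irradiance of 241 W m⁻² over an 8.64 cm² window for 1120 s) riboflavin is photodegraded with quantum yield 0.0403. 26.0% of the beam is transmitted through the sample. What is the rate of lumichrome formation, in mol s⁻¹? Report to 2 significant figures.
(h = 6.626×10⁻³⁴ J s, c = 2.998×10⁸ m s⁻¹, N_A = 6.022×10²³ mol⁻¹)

Photon energy at 443 nm: hc/λ = (6.626×10⁻³⁴)(2.998×10⁸)/(443×10⁻⁹) = 4.484×10⁻¹⁹ J.
Energy delivered: (241 W m⁻²)(8.64×10⁻⁴ m²)(1120 s) = 233.2 J.
Photons incident: 233.2 / 4.484×10⁻¹⁹ = 5.201×10²⁰, i.e. 5.201×10²⁰/6.022×10²³ = 8.637×10⁻⁴ mol.
Fraction absorbed: 1 − 26.0/100 = 0.7400.
Photons absorbed: 0.7400 × 8.637×10⁻⁴ = 6.391×10⁻⁴ mol.
Product formed: 0.0403 × 6.391×10⁻⁴ = 2.576×10⁻⁵ mol.
Rate: 2.576×10⁻⁵ / 1120 s = 2.3×10⁻⁸ mol s⁻¹.

2.3×10⁻⁸ mol s⁻¹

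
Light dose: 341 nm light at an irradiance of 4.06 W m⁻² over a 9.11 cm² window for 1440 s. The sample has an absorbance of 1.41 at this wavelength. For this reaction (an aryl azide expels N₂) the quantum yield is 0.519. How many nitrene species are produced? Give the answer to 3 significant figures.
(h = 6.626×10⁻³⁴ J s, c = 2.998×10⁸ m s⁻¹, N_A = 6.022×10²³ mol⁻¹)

Photon energy at 341 nm: hc/λ = (6.626×10⁻³⁴)(2.998×10⁸)/(341×10⁻⁹) = 5.825×10⁻¹⁹ J.
Energy delivered: (4.06 W m⁻²)(9.11×10⁻⁴ m²)(1440 s) = 5.326 J.
Photons incident: 5.326 / 5.825×10⁻¹⁹ = 9.143×10¹⁸, i.e. 9.143×10¹⁸/6.022×10²³ = 1.518×10⁻⁵ mol.
Fraction absorbed: 1 − 10^(−1.41) = 0.9611.
Photons absorbed: 0.9611 × 1.518×10⁻⁵ = 1.459×10⁻⁵ mol.
Product: Φ × n_abs = 0.519 × 1.459×10⁻⁵ = 7.572×10⁻⁶ mol.
As a count: 7.572×10⁻⁶ × 6.022×10²³ = 4.56×10¹⁸.

4.56×10¹⁸ species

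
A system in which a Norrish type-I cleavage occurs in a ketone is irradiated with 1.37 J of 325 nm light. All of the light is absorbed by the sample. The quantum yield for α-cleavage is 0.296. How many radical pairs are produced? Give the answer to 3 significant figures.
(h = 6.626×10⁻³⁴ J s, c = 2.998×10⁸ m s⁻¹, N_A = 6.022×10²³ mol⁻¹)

Photon energy at 325 nm: hc/λ = (6.626×10⁻³⁴)(2.998×10⁸)/(325×10⁻⁹) = 6.112×10⁻¹⁹ J.
Photons incident: 1.37 / 6.112×10⁻¹⁹ = 2.241×10¹⁸, i.e. 2.241×10¹⁸/6.022×10²³ = 3.721×10⁻⁶ mol.
Product: Φ × n_abs = 0.296 × 3.721×10⁻⁶ = 1.101×10⁻⁶ mol.
As a count: 1.101×10⁻⁶ × 6.022×10²³ = 6.63×10¹⁷.

6.63×10¹⁷ radical pairs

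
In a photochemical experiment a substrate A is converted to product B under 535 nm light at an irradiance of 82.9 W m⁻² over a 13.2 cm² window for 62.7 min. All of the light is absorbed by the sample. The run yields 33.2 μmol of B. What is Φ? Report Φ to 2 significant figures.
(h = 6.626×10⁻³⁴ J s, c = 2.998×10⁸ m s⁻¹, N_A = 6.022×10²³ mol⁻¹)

Φ = 0.018

Product: 33.2 μmol = 3.32×10⁻⁵ mol.
Photon energy at 535 nm: hc/λ = (6.626×10⁻³⁴)(2.998×10⁸)/(535×10⁻⁹) = 3.713×10⁻¹⁹ J.
Energy delivered: (82.9 W m⁻²)(13.2×10⁻⁴ m²)(3762 s) = 411.7 J.
Photons incident: 411.7 / 3.713×10⁻¹⁹ = 1.109×10²¹, i.e. 1.109×10²¹/6.022×10²³ = 0.001842 mol.
Φ = 3.32×10⁻⁵ mol / 0.001842 mol photons = 0.018.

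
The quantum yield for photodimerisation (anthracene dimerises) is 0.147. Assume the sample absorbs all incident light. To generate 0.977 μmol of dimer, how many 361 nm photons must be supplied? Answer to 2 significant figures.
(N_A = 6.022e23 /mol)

Product: 0.977 μmol = 9.77e-7 mol.
Photons that must be absorbed: 9.77e-7 / 0.147 = 6.646e-6 mol.
Photon count: 6.646e-6 × 6.022e23 = 4.0e18.

4.0e18 photons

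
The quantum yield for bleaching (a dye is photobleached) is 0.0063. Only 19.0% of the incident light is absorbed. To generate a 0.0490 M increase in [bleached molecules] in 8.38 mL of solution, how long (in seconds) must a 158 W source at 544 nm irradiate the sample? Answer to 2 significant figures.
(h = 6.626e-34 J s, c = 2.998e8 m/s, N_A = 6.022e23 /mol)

t ≈ 480 s

Product: (0.0490 M)(0.00838 L) = 4.106e-4 mol.
Photons that must be absorbed: 4.106e-4 / 0.0063 = 0.06517 mol.
Incident photons needed: 0.06517 / 0.190 = 0.3430 mol.
Photon energy: hc/λ = 3.652e-19 J; per mole, 2.199e5 J mol⁻¹.
Energy required: 0.3430 × 2.199e5 = 7.543e4 J.
Time: 7.543e4 J / 158 W = 480 s.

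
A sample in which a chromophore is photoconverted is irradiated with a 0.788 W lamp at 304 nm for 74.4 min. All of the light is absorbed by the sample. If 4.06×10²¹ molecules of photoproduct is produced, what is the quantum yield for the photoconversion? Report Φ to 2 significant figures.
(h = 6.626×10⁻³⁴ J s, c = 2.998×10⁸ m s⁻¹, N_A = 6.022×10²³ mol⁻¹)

Φ = 0.75

Product: 4.06×10²¹ / 6.022×10²³ = 0.006742 mol.
Photon energy at 304 nm: hc/λ = (6.626×10⁻³⁴)(2.998×10⁸)/(304×10⁻⁹) = 6.534×10⁻¹⁹ J.
Energy delivered: (0.788 W)(4464 s) = 3518 J.
Photons incident: 3518 / 6.534×10⁻¹⁹ = 5.384×10²¹, i.e. 5.384×10²¹/6.022×10²³ = 0.008941 mol.
Φ = 0.006742 mol / 0.008941 mol photons = 0.75.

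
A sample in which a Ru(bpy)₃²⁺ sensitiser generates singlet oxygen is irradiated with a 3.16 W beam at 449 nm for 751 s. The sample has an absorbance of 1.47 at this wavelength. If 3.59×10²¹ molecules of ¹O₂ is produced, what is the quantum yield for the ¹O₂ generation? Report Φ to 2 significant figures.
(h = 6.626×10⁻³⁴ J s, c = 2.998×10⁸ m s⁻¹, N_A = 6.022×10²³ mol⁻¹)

Product: 3.59×10²¹ / 6.022×10²³ = 0.005961 mol.
Photon energy at 449 nm: hc/λ = (6.626×10⁻³⁴)(2.998×10⁸)/(449×10⁻⁹) = 4.424×10⁻¹⁹ J.
Energy delivered: (3.16 W)(751 s) = 2373 J.
Photons incident: 2373 / 4.424×10⁻¹⁹ = 5.364×10²¹, i.e. 5.364×10²¹/6.022×10²³ = 0.008907 mol.
Fraction absorbed: 1 − 10^(−1.47) = 0.9661.
Photons absorbed: 0.9661 × 0.008907 = 0.008605 mol.
Φ = 0.005961 mol / 0.008605 mol photons = 0.69.

Φ = 0.69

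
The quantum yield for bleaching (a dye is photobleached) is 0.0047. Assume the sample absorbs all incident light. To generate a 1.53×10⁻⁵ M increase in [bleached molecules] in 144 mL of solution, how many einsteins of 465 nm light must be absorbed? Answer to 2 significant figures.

Product: (1.53×10⁻⁵ M)(0.144 L) = 2.203×10⁻⁶ mol.
Photons that must be absorbed: 2.203×10⁻⁶ / 0.0047 = 4.687×10⁻⁴ mol.

4.7×10⁻⁴ einstein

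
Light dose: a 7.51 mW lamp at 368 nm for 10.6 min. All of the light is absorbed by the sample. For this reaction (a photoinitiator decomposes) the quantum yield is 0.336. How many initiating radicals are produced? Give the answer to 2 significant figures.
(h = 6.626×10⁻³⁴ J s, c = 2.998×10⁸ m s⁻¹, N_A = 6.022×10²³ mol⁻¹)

Photon energy at 368 nm: hc/λ = (6.626×10⁻³⁴)(2.998×10⁸)/(368×10⁻⁹) = 5.398×10⁻¹⁹ J.
Energy delivered: (7.51 mW)(636 s) = 4.776 J.
Photons incident: 4.776 / 5.398×10⁻¹⁹ = 8.848×10¹⁸, i.e. 8.848×10¹⁸/6.022×10²³ = 1.469×10⁻⁵ mol.
Product: Φ × n_abs = 0.336 × 1.469×10⁻⁵ = 4.936×10⁻⁶ mol.
As a count: 4.936×10⁻⁶ × 6.022×10²³ = 3.0×10¹⁸.

3.0×10¹⁸ initiating radicals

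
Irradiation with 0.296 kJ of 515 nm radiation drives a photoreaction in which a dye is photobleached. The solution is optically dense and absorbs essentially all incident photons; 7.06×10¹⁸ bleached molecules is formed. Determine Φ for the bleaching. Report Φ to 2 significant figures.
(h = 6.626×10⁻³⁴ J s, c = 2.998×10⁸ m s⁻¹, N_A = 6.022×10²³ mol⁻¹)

Product: 7.06×10¹⁸ / 6.022×10²³ = 1.172×10⁻⁵ mol.
Photon energy at 515 nm: hc/λ = (6.626×10⁻³⁴)(2.998×10⁸)/(515×10⁻⁹) = 3.857×10⁻¹⁹ J.
Incident energy: 0.296 kJ = 296 J.
Photons incident: 296 / 3.857×10⁻¹⁹ = 7.674×10²⁰, i.e. 7.674×10²⁰/6.022×10²³ = 0.001274 mol.
Φ = 1.172×10⁻⁵ mol / 0.001274 mol photons = 0.0092.

Φ = 0.0092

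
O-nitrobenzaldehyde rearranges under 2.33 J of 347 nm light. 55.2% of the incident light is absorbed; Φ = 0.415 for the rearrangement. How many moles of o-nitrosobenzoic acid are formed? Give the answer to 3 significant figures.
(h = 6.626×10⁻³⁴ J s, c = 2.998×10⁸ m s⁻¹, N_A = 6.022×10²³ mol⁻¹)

Photon energy at 347 nm: hc/λ = (6.626×10⁻³⁴)(2.998×10⁸)/(347×10⁻⁹) = 5.725×10⁻¹⁹ J.
Photons incident: 2.33 / 5.725×10⁻¹⁹ = 4.070×10¹⁸, i.e. 4.070×10¹⁸/6.022×10²³ = 6.759×10⁻⁶ mol.
Photons absorbed: 0.552 × 6.759×10⁻⁶ = 3.731×10⁻⁶ mol.
Product: Φ × n_abs = 0.415 × 3.731×10⁻⁶ = 1.548×10⁻⁶ mol.

1.55×10⁻⁶ mol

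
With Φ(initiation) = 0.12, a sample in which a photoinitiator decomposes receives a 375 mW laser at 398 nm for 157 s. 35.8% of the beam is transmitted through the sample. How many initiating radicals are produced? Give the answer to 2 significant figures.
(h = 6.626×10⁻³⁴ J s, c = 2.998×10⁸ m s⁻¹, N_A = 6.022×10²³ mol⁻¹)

9.1×10¹⁸ initiating radicals

Photon energy at 398 nm: hc/λ = (6.626×10⁻³⁴)(2.998×10⁸)/(398×10⁻⁹) = 4.991×10⁻¹⁹ J.
Energy delivered: (375 mW)(157 s) = 58.88 J.
Photons incident: 58.88 / 4.991×10⁻¹⁹ = 1.180×10²⁰, i.e. 1.180×10²⁰/6.022×10²³ = 1.959×10⁻⁴ mol.
Fraction absorbed: 1 − 35.8/100 = 0.6420.
Photons absorbed: 0.6420 × 1.959×10⁻⁴ = 1.258×10⁻⁴ mol.
Product: Φ × n_abs = 0.12 × 1.258×10⁻⁴ = 1.510×10⁻⁵ mol.
As a count: 1.510×10⁻⁵ × 6.022×10²³ = 9.1×10¹⁸.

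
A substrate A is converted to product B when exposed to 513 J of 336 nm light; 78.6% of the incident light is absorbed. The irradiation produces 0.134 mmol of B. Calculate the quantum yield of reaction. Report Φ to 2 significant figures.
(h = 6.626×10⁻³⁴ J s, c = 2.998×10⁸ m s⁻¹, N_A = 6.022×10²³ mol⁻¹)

Product: 0.134 mmol = 1.34×10⁻⁴ mol.
Photon energy at 336 nm: hc/λ = (6.626×10⁻³⁴)(2.998×10⁸)/(336×10⁻⁹) = 5.912×10⁻¹⁹ J.
Photons incident: 513 / 5.912×10⁻¹⁹ = 8.677×10²⁰, i.e. 8.677×10²⁰/6.022×10²³ = 0.001441 mol.
Photons absorbed: 0.786 × 0.001441 = 0.001133 mol.
Φ = 1.34×10⁻⁴ mol / 0.001133 mol photons = 0.12.

Φ = 0.12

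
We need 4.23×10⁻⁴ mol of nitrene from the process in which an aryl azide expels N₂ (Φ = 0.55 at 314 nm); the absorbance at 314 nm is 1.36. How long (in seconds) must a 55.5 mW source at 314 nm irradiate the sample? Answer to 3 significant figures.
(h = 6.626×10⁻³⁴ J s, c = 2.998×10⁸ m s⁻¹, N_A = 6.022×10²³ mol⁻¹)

t ≈ 5520 s

Photons that must be absorbed: 4.23×10⁻⁴ / 0.55 = 7.691×10⁻⁴ mol.
Fraction absorbed: 1 − 10^(−1.36) = 0.9563.
Incident photons needed: 7.691×10⁻⁴ / 0.9563 = 8.042×10⁻⁴ mol.
Photon energy: hc/λ = 6.326×10⁻¹⁹ J; per mole, 3.810×10⁵ J mol⁻¹.
Energy required: 8.042×10⁻⁴ × 3.810×10⁵ = 306.4 J.
Time: 306.4 J / 0.0555 W = 5520 s.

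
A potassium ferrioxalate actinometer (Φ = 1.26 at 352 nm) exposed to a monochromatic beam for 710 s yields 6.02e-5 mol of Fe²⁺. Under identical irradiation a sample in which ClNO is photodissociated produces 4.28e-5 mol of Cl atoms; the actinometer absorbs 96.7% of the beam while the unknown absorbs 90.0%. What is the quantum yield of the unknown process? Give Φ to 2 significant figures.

Photons absorbed by the actinometer: 6.02e-5 / 1.26 = 4.778e-5 mol.
Incident flux: 4.778e-5 / 0.967 = 4.941e-5 einstein.
Absorbed by unknown: 0.900 × 4.941e-5 = 4.447e-5 mol.
Φ(unknown) = 4.28e-5 / 4.447e-5 = 0.96.

Φ = 0.96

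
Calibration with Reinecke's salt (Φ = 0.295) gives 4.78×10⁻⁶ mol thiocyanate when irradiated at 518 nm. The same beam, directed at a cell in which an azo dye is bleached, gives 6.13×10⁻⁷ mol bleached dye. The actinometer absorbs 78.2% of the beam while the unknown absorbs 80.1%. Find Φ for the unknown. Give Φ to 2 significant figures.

Photons absorbed by the actinometer: 4.78×10⁻⁶ / 0.295 = 1.620×10⁻⁵ mol.
Incident flux: 1.620×10⁻⁵ / 0.782 = 2.072×10⁻⁵ einstein.
Absorbed by unknown: 0.801 × 2.072×10⁻⁵ = 1.660×10⁻⁵ mol.
Φ(unknown) = 6.13×10⁻⁷ / 1.660×10⁻⁵ = 0.037.

Φ = 0.037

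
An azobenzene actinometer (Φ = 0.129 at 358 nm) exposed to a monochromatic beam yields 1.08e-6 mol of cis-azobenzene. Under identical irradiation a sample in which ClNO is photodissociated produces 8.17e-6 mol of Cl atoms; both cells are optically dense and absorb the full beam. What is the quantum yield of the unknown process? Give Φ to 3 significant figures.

Φ = 0.976

Photons absorbed by the actinometer: 1.08e-6 / 0.129 = 8.372e-6 mol.
Φ(unknown) = 8.17e-6 / 8.372e-6 = 0.976.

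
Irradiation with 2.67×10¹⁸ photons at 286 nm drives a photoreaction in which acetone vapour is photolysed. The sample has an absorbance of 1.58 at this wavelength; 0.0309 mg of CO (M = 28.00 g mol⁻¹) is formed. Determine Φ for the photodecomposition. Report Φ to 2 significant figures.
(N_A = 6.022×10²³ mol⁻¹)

Product: 0.0309 mg / 28.00 g mol⁻¹ = 1.104×10⁻⁶ mol.
Moles of photons: 2.67×10¹⁸ / 6.022×10²³ = 4.434×10⁻⁶ mol.
Fraction absorbed: 1 − 10^(−1.58) = 0.9737.
Photons absorbed: 0.9737 × 4.434×10⁻⁶ = 4.317×10⁻⁶ mol.
Φ = 1.104×10⁻⁶ mol / 4.317×10⁻⁶ mol photons = 0.26.

Φ = 0.26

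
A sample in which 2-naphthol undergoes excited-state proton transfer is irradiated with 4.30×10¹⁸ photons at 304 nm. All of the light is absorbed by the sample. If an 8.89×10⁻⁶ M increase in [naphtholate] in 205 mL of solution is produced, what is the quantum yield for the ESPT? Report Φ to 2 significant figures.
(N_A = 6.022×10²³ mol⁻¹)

Φ = 0.26

Product: (8.89×10⁻⁶ M)(0.205 L) = 1.822×10⁻⁶ mol.
Moles of photons: 4.30×10¹⁸ / 6.022×10²³ = 7.140×10⁻⁶ mol.
Φ = 1.822×10⁻⁶ mol / 7.140×10⁻⁶ mol photons = 0.26.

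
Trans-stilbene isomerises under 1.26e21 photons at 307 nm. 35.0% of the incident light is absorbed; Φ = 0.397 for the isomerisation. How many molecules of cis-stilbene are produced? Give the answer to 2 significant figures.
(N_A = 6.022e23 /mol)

Moles of photons: 1.26e21 / 6.022e23 = 0.002092 mol.
Photons absorbed: 0.350 × 0.002092 = 7.322e-4 mol.
Product: Φ × n_abs = 0.397 × 7.322e-4 = 2.907e-4 mol.
As a count: 2.907e-4 × 6.022e23 = 1.8e20.

1.8e20 molecules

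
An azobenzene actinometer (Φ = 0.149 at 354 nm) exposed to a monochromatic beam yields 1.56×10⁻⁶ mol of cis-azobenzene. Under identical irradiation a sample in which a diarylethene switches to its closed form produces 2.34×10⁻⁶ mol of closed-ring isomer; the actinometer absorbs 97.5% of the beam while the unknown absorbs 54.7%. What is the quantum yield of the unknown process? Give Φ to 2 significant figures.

Photons absorbed by the actinometer: 1.56×10⁻⁶ / 0.149 = 1.047×10⁻⁵ mol.
Incident flux: 1.047×10⁻⁵ / 0.975 = 1.074×10⁻⁵ einstein.
Absorbed by unknown: 0.547 × 1.074×10⁻⁵ = 5.875×10⁻⁶ mol.
Φ(unknown) = 2.34×10⁻⁶ / 5.875×10⁻⁶ = 0.40.

Φ = 0.40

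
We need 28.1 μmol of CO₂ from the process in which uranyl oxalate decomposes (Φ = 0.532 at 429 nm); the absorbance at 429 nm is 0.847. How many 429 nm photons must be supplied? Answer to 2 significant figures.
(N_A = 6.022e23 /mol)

Product: 28.1 μmol = 2.81e-5 mol.
Photons that must be absorbed: 2.81e-5 / 0.532 = 5.282e-5 mol.
Fraction absorbed: 1 − 10^(−0.847) = 0.8578.
Incident photons needed: 5.282e-5 / 0.8578 = 6.158e-5 mol.
Photon count: 6.158e-5 × 6.022e23 = 3.7e19.

3.7e19 photons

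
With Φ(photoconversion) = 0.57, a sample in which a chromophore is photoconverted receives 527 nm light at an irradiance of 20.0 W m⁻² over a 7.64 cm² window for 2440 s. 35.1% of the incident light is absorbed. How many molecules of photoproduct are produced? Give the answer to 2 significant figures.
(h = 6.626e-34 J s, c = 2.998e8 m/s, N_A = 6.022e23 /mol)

Photon energy at 527 nm: hc/λ = (6.626e-34)(2.998e8)/(527e-9) = 3.769e-19 J.
Energy delivered: (20.0 W m⁻²)(7.64e-4 m²)(2440 s) = 37.28 J.
Photons incident: 37.28 / 3.769e-19 = 9.891e19, i.e. 9.891e19/6.022e23 = 1.642e-4 mol.
Photons absorbed: 0.351 × 1.642e-4 = 5.763e-5 mol.
Product: Φ × n_abs = 0.57 × 5.763e-5 = 3.285e-5 mol.
As a count: 3.285e-5 × 6.022e23 = 2.0e19.

2.0e19 molecules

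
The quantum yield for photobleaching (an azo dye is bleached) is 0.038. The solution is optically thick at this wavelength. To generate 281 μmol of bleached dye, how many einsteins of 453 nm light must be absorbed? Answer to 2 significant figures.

0.0074 einstein

Product: 281 μmol = 2.81×10⁻⁴ mol.
Photons that must be absorbed: 2.81×10⁻⁴ / 0.038 = 0.007395 mol.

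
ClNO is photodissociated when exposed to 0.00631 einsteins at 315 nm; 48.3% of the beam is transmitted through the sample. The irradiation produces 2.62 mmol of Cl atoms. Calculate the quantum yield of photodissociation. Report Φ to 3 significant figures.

Product: 2.62 mmol = 0.00262 mol.
Fraction absorbed: 1 − 48.3/100 = 0.5170.
Photons absorbed: 0.5170 × 0.00631 = 0.003262 mol.
Φ = 0.00262 mol / 0.003262 mol photons = 0.803.

Φ = 0.803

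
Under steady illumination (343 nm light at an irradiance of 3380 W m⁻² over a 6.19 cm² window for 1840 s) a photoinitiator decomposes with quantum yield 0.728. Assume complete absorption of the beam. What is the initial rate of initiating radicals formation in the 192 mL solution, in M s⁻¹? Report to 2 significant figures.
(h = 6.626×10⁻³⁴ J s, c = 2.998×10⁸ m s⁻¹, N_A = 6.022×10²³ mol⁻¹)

2.3×10⁻⁵ M s⁻¹

Photon energy at 343 nm: hc/λ = (6.626×10⁻³⁴)(2.998×10⁸)/(343×10⁻⁹) = 5.791×10⁻¹⁹ J.
Energy delivered: (3380 W m⁻²)(6.19×10⁻⁴ m²)(1840 s) = 3850 J.
Photons incident: 3850 / 5.791×10⁻¹⁹ = 6.648×10²¹, i.e. 6.648×10²¹/6.022×10²³ = 0.01104 mol.
Product formed: 0.728 × 0.01104 = 0.008037 mol.
Rate: 0.008037 mol / (1840 s × 0.192 L) = 2.3×10⁻⁵ M s⁻¹.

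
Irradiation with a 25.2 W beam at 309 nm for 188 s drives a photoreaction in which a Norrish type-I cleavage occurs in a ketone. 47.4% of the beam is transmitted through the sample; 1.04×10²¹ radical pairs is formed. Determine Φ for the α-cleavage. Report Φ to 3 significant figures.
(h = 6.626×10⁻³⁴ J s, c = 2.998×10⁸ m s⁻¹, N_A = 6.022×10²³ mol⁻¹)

Product: 1.04×10²¹ / 6.022×10²³ = 0.001727 mol.
Photon energy at 309 nm: hc/λ = (6.626×10⁻³⁴)(2.998×10⁸)/(309×10⁻⁹) = 6.429×10⁻¹⁹ J.
Energy delivered: (25.2 W)(188 s) = 4738 J.
Photons incident: 4738 / 6.429×10⁻¹⁹ = 7.370×10²¹, i.e. 7.370×10²¹/6.022×10²³ = 0.01224 mol.
Fraction absorbed: 1 − 47.4/100 = 0.5260.
Photons absorbed: 0.5260 × 0.01224 = 0.006438 mol.
Φ = 0.001727 mol / 0.006438 mol photons = 0.268.

Φ = 0.268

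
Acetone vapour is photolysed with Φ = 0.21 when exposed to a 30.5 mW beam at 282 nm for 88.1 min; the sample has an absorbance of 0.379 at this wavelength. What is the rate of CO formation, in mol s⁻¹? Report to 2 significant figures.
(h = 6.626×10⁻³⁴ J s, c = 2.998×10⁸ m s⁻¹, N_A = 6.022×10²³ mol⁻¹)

Photon energy at 282 nm: hc/λ = (6.626×10⁻³⁴)(2.998×10⁸)/(282×10⁻⁹) = 7.044×10⁻¹⁹ J.
Energy delivered: (30.5 mW)(5286 s) = 161.2 J.
Photons incident: 161.2 / 7.044×10⁻¹⁹ = 2.288×10²⁰, i.e. 2.288×10²⁰/6.022×10²³ = 3.799×10⁻⁴ mol.
Fraction absorbed: 1 − 10^(−0.379) = 0.5822.
Photons absorbed: 0.5822 × 3.799×10⁻⁴ = 2.212×10⁻⁴ mol.
Product formed: 0.21 × 2.212×10⁻⁴ = 4.645×10⁻⁵ mol.
Rate: 4.645×10⁻⁵ / 5286 s = 8.8×10⁻⁹ mol s⁻¹.

8.8×10⁻⁹ mol s⁻¹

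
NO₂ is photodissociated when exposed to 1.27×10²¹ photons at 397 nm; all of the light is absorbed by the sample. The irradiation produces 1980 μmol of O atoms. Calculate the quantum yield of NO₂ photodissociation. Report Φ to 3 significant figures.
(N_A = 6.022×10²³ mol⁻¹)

Φ = 0.939

Product: 1980 μmol = 0.00198 mol.
Moles of photons: 1.27×10²¹ / 6.022×10²³ = 0.002109 mol.
Φ = 0.00198 mol / 0.002109 mol photons = 0.939.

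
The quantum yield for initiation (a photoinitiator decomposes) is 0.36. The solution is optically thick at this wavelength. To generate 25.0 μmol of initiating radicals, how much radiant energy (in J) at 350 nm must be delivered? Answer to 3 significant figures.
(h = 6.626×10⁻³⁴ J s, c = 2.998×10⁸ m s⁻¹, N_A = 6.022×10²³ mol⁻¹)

23.7 J

Product: 25.0 μmol = 2.50×10⁻⁵ mol.
Photons that must be absorbed: 2.50×10⁻⁵ / 0.36 = 6.944×10⁻⁵ mol.
Photon energy: hc/λ = 5.676×10⁻¹⁹ J; per mole, 3.418×10⁵ J mol⁻¹.
Energy required: 6.944×10⁻⁵ × 3.418×10⁵ = 23.7 J.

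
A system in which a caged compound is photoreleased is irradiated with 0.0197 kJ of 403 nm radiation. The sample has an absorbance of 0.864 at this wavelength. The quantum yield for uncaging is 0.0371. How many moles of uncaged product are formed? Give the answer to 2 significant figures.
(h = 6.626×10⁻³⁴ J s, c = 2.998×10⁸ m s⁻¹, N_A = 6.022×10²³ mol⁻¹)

2.1×10⁻⁶ mol

Photon energy at 403 nm: hc/λ = (6.626×10⁻³⁴)(2.998×10⁸)/(403×10⁻⁹) = 4.929×10⁻¹⁹ J.
Incident energy: 0.0197 kJ = 19.7 J.
Photons incident: 19.7 / 4.929×10⁻¹⁹ = 3.997×10¹⁹, i.e. 3.997×10¹⁹/6.022×10²³ = 6.637×10⁻⁵ mol.
Fraction absorbed: 1 − 10^(−0.864) = 0.8632.
Photons absorbed: 0.8632 × 6.637×10⁻⁵ = 5.729×10⁻⁵ mol.
Product: Φ × n_abs = 0.0371 × 5.729×10⁻⁵ = 2.125×10⁻⁶ mol.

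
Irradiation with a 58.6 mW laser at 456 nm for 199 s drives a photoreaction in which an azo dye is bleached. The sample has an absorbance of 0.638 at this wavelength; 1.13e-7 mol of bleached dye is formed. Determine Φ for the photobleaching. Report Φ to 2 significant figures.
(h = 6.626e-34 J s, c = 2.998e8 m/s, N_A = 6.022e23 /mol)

Photon energy at 456 nm: hc/λ = (6.626e-34)(2.998e8)/(456e-9) = 4.356e-19 J.
Energy delivered: (58.6 mW)(199 s) = 11.66 J.
Photons incident: 11.66 / 4.356e-19 = 2.677e19, i.e. 2.677e19/6.022e23 = 4.445e-5 mol.
Fraction absorbed: 1 − 10^(−0.638) = 0.7699.
Photons absorbed: 0.7699 × 4.445e-5 = 3.422e-5 mol.
Φ = 1.13e-7 mol / 3.422e-5 mol photons = 0.0033.

Φ = 0.0033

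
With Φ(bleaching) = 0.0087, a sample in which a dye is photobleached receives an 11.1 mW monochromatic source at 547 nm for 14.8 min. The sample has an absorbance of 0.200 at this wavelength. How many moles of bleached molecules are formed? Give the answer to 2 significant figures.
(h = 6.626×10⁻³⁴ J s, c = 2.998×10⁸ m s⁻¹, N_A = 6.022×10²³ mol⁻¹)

1.4×10⁻⁷ mol

Photon energy at 547 nm: hc/λ = (6.626×10⁻³⁴)(2.998×10⁸)/(547×10⁻⁹) = 3.632×10⁻¹⁹ J.
Energy delivered: (11.1 mW)(888 s) = 9.857 J.
Photons incident: 9.857 / 3.632×10⁻¹⁹ = 2.714×10¹⁹, i.e. 2.714×10¹⁹/6.022×10²³ = 4.507×10⁻⁵ mol.
Fraction absorbed: 1 − 10^(−0.200) = 0.3690.
Photons absorbed: 0.3690 × 4.507×10⁻⁵ = 1.663×10⁻⁵ mol.
Product: Φ × n_abs = 0.0087 × 1.663×10⁻⁵ = 1.447×10⁻⁷ mol.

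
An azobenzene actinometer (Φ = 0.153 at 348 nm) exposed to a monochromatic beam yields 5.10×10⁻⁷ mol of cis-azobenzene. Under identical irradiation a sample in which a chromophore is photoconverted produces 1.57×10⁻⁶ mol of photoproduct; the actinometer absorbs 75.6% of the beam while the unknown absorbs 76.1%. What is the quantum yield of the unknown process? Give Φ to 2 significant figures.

Photons absorbed by the actinometer: 5.10×10⁻⁷ / 0.153 = 3.333×10⁻⁶ mol.
Incident flux: 3.333×10⁻⁶ / 0.756 = 4.409×10⁻⁶ einstein.
Absorbed by unknown: 0.761 × 4.409×10⁻⁶ = 3.355×10⁻⁶ mol.
Φ(unknown) = 1.57×10⁻⁶ / 3.355×10⁻⁶ = 0.47.

Φ = 0.47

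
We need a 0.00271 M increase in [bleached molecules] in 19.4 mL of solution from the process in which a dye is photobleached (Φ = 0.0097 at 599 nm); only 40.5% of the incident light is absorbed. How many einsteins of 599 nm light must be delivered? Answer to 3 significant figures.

Product: (0.00271 M)(0.0194 L) = 5.257×10⁻⁵ mol.
Photons that must be absorbed: 5.257×10⁻⁵ / 0.0097 = 0.005420 mol.
Incident photons needed: 0.005420 / 0.405 = 0.01338 mol.

0.0134 einstein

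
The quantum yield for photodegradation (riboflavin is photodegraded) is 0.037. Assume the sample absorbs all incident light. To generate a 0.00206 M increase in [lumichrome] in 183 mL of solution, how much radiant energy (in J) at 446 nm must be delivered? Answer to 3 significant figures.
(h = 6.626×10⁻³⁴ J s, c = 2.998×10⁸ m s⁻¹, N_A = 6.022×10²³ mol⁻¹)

2730 J

Product: (0.00206 M)(0.183 L) = 3.770×10⁻⁴ mol.
Photons that must be absorbed: 3.770×10⁻⁴ / 0.037 = 0.01019 mol.
Photon energy: hc/λ = 4.454×10⁻¹⁹ J; per mole, 2.682×10⁵ J mol⁻¹.
Energy required: 0.01019 × 2.682×10⁵ = 2730 J.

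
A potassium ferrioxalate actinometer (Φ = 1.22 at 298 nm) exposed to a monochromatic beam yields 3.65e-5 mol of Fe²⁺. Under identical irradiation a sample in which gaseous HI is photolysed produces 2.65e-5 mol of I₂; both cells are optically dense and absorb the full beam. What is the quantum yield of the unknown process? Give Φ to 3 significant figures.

Φ = 0.886

Photons absorbed by the actinometer: 3.65e-5 / 1.22 = 2.992e-5 mol.
Φ(unknown) = 2.65e-5 / 2.992e-5 = 0.886.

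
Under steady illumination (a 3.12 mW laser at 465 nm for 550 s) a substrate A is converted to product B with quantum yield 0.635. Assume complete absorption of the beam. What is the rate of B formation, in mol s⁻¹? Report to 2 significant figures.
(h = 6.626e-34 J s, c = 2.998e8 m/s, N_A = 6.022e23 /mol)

Photon energy at 465 nm: hc/λ = (6.626e-34)(2.998e8)/(465e-9) = 4.272e-19 J.
Energy delivered: (3.12 mW)(550 s) = 1.716 J.
Photons incident: 1.716 / 4.272e-19 = 4.017e18, i.e. 4.017e18/6.022e23 = 6.671e-6 mol.
Product formed: 0.635 × 6.671e-6 = 4.236e-6 mol.
Rate: 4.236e-6 / 550 s = 7.7e-9 mol s⁻¹.

7.7e-9 mol s⁻¹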